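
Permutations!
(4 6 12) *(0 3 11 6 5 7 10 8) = [3, 1, 2, 11, 5, 7, 12, 10, 0, 9, 8, 6, 4] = (0 3 11 6 12 4 5 7 10 8)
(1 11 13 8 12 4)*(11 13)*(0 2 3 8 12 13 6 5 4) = (0 2 3 8 13 12)(1 6 5 4) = [2, 6, 3, 8, 1, 4, 5, 7, 13, 9, 10, 11, 0, 12]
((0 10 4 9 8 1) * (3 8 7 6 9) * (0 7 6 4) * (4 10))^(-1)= (0 10 7 1 8 3 4)(6 9)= ((0 4 3 8 1 7 10)(6 9))^(-1)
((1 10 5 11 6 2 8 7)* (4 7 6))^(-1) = (1 7 4 11 5 10)(2 6 8)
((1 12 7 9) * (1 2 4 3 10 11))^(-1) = ((1 12 7 9 2 4 3 10 11))^(-1) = (1 11 10 3 4 2 9 7 12)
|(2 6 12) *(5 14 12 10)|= |(2 6 10 5 14 12)|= 6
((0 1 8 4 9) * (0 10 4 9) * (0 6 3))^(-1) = ((0 1 8 9 10 4 6 3))^(-1) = (0 3 6 4 10 9 8 1)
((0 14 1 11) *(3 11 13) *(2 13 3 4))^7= ((0 14 1 3 11)(2 13 4))^7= (0 1 11 14 3)(2 13 4)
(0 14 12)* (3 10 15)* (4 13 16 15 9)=[14, 1, 2, 10, 13, 5, 6, 7, 8, 4, 9, 11, 0, 16, 12, 3, 15]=(0 14 12)(3 10 9 4 13 16 15)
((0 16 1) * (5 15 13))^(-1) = (0 1 16)(5 13 15)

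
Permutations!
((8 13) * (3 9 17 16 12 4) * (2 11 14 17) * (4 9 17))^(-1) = ((2 11 14 4 3 17 16 12 9)(8 13))^(-1) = (2 9 12 16 17 3 4 14 11)(8 13)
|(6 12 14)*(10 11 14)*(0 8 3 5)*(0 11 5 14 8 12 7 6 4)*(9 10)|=|(0 12 9 10 5 11 8 3 14 4)(6 7)|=10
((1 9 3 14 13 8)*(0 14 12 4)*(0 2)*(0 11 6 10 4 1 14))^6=(14)(1 3)(2 11 6 10 4)(9 12)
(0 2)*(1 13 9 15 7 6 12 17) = (0 2)(1 13 9 15 7 6 12 17) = [2, 13, 0, 3, 4, 5, 12, 6, 8, 15, 10, 11, 17, 9, 14, 7, 16, 1]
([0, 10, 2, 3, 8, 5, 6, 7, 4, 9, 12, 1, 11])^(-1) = (1 11 12 10)(4 8)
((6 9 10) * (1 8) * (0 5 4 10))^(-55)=(0 9 6 10 4 5)(1 8)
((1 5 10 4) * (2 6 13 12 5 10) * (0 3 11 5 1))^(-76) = (0 3 11 5 2 6 13 12 1 10 4)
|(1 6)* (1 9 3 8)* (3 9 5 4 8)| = 5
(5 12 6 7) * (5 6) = (5 12)(6 7) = [0, 1, 2, 3, 4, 12, 7, 6, 8, 9, 10, 11, 5]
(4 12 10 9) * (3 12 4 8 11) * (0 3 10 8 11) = (0 3 12 8)(9 11 10) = [3, 1, 2, 12, 4, 5, 6, 7, 0, 11, 9, 10, 8]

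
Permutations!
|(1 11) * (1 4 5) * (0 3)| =|(0 3)(1 11 4 5)| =4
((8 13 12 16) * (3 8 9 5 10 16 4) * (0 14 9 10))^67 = ((0 14 9 5)(3 8 13 12 4)(10 16))^67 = (0 5 9 14)(3 13 4 8 12)(10 16)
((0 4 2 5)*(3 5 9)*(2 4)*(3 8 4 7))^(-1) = ((0 2 9 8 4 7 3 5))^(-1) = (0 5 3 7 4 8 9 2)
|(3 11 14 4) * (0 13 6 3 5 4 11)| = 4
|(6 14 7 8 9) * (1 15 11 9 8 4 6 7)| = 8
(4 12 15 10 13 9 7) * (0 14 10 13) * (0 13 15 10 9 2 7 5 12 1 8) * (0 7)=[14, 8, 0, 3, 1, 12, 6, 4, 7, 5, 13, 11, 10, 2, 9, 15]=(15)(0 14 9 5 12 10 13 2)(1 8 7 4)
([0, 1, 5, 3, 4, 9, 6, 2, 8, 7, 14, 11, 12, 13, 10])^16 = (14)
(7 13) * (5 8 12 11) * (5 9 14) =[0, 1, 2, 3, 4, 8, 6, 13, 12, 14, 10, 9, 11, 7, 5] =(5 8 12 11 9 14)(7 13)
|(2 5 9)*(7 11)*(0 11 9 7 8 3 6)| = 20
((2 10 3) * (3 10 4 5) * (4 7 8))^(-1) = (10)(2 3 5 4 8 7) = ((10)(2 7 8 4 5 3))^(-1)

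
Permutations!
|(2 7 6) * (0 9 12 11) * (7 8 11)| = |(0 9 12 7 6 2 8 11)| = 8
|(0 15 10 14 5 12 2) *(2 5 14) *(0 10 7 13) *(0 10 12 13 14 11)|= |(0 15 7 14 11)(2 12 5 13 10)|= 5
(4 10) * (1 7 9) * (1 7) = (4 10)(7 9) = [0, 1, 2, 3, 10, 5, 6, 9, 8, 7, 4]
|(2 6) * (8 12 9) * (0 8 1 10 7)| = 14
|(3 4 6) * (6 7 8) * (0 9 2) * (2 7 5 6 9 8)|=|(0 8 9 7 2)(3 4 5 6)|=20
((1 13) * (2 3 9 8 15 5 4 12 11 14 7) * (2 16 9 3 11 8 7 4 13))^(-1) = (1 13 5 15 8 12 4 14 11 2)(7 9 16)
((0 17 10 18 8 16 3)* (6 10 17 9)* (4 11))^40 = (18) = ((0 9 6 10 18 8 16 3)(4 11))^40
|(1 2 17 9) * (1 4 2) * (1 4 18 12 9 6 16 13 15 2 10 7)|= |(1 4 10 7)(2 17 6 16 13 15)(9 18 12)|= 12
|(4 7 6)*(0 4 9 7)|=6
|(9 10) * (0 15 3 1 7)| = 10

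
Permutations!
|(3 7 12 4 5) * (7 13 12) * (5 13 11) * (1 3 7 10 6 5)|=12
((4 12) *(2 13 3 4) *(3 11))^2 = ((2 13 11 3 4 12))^2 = (2 11 4)(3 12 13)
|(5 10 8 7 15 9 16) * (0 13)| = 14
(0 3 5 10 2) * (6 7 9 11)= (0 3 5 10 2)(6 7 9 11)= [3, 1, 0, 5, 4, 10, 7, 9, 8, 11, 2, 6]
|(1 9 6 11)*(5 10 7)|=|(1 9 6 11)(5 10 7)|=12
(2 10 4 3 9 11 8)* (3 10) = [0, 1, 3, 9, 10, 5, 6, 7, 2, 11, 4, 8] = (2 3 9 11 8)(4 10)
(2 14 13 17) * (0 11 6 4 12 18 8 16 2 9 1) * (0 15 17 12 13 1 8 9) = (0 11 6 4 13 12 18 9 8 16 2 14 1 15 17) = [11, 15, 14, 3, 13, 5, 4, 7, 16, 8, 10, 6, 18, 12, 1, 17, 2, 0, 9]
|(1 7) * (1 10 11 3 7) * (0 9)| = 4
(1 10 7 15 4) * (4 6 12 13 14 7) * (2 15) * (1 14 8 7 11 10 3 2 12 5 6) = [0, 3, 15, 2, 14, 6, 5, 12, 7, 9, 4, 10, 13, 8, 11, 1] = (1 3 2 15)(4 14 11 10)(5 6)(7 12 13 8)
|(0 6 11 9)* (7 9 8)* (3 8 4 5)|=9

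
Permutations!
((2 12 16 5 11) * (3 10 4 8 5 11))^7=(2 11 16 12)(3 4 5 10 8)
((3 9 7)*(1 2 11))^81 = (11)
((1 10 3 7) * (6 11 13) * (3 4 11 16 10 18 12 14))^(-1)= ((1 18 12 14 3 7)(4 11 13 6 16 10))^(-1)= (1 7 3 14 12 18)(4 10 16 6 13 11)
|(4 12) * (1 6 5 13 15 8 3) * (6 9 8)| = |(1 9 8 3)(4 12)(5 13 15 6)| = 4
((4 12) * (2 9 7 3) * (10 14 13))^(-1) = ((2 9 7 3)(4 12)(10 14 13))^(-1) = (2 3 7 9)(4 12)(10 13 14)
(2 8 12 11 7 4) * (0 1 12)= (0 1 12 11 7 4 2 8)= [1, 12, 8, 3, 2, 5, 6, 4, 0, 9, 10, 7, 11]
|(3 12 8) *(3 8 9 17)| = 4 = |(3 12 9 17)|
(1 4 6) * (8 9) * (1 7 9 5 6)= [0, 4, 2, 3, 1, 6, 7, 9, 5, 8]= (1 4)(5 6 7 9 8)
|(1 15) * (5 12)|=|(1 15)(5 12)|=2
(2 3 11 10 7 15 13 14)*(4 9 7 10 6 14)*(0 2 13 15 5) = (15)(0 2 3 11 6 14 13 4 9 7 5) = [2, 1, 3, 11, 9, 0, 14, 5, 8, 7, 10, 6, 12, 4, 13, 15]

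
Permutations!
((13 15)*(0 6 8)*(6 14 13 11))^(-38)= ((0 14 13 15 11 6 8))^(-38)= (0 11 14 6 13 8 15)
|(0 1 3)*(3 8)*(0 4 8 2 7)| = |(0 1 2 7)(3 4 8)| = 12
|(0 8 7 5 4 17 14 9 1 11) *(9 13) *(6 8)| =|(0 6 8 7 5 4 17 14 13 9 1 11)| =12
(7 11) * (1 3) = [0, 3, 2, 1, 4, 5, 6, 11, 8, 9, 10, 7] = (1 3)(7 11)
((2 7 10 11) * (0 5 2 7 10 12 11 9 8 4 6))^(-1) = (0 6 4 8 9 10 2 5)(7 11 12)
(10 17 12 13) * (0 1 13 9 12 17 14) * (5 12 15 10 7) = (17)(0 1 13 7 5 12 9 15 10 14) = [1, 13, 2, 3, 4, 12, 6, 5, 8, 15, 14, 11, 9, 7, 0, 10, 16, 17]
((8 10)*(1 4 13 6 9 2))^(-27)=(1 6)(2 13)(4 9)(8 10)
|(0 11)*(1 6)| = |(0 11)(1 6)| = 2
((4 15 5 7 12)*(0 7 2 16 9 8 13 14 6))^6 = ((0 7 12 4 15 5 2 16 9 8 13 14 6))^6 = (0 2 6 5 14 15 13 4 8 12 9 7 16)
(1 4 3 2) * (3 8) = (1 4 8 3 2) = [0, 4, 1, 2, 8, 5, 6, 7, 3]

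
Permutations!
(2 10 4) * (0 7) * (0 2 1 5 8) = [7, 5, 10, 3, 1, 8, 6, 2, 0, 9, 4] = (0 7 2 10 4 1 5 8)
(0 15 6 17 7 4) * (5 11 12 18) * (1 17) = [15, 17, 2, 3, 0, 11, 1, 4, 8, 9, 10, 12, 18, 13, 14, 6, 16, 7, 5] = (0 15 6 1 17 7 4)(5 11 12 18)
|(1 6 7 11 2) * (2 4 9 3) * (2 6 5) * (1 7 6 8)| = 9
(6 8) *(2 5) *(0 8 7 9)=(0 8 6 7 9)(2 5)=[8, 1, 5, 3, 4, 2, 7, 9, 6, 0]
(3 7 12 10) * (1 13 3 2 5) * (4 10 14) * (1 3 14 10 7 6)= (1 13 14 4 7 12 10 2 5 3 6)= [0, 13, 5, 6, 7, 3, 1, 12, 8, 9, 2, 11, 10, 14, 4]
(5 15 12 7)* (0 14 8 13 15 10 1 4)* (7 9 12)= (0 14 8 13 15 7 5 10 1 4)(9 12)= [14, 4, 2, 3, 0, 10, 6, 5, 13, 12, 1, 11, 9, 15, 8, 7]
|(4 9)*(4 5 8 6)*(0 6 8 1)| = 6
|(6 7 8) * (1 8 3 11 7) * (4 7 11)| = |(11)(1 8 6)(3 4 7)| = 3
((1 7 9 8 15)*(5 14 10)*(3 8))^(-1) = ((1 7 9 3 8 15)(5 14 10))^(-1) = (1 15 8 3 9 7)(5 10 14)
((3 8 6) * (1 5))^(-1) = ((1 5)(3 8 6))^(-1) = (1 5)(3 6 8)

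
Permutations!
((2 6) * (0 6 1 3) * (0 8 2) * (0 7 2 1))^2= ((0 6 7 2)(1 3 8))^2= (0 7)(1 8 3)(2 6)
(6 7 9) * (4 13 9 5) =(4 13 9 6 7 5) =[0, 1, 2, 3, 13, 4, 7, 5, 8, 6, 10, 11, 12, 9]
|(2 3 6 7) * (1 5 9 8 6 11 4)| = |(1 5 9 8 6 7 2 3 11 4)| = 10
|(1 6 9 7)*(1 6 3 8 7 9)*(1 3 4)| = 4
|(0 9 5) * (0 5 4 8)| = 4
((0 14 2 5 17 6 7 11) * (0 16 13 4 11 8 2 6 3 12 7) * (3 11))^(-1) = ((0 14 6)(2 5 17 11 16 13 4 3 12 7 8))^(-1) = (0 6 14)(2 8 7 12 3 4 13 16 11 17 5)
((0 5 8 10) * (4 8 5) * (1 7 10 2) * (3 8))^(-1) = (0 10 7 1 2 8 3 4)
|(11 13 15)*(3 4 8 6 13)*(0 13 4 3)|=|(0 13 15 11)(4 8 6)|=12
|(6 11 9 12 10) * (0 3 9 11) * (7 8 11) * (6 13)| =21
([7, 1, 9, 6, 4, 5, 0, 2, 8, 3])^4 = (0 3 2)(6 9 7)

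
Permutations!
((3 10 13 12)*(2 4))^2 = (3 13)(10 12)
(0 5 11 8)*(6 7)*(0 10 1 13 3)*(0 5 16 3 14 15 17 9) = (0 16 3 5 11 8 10 1 13 14 15 17 9)(6 7) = [16, 13, 2, 5, 4, 11, 7, 6, 10, 0, 1, 8, 12, 14, 15, 17, 3, 9]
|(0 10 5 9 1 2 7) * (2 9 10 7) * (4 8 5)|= 4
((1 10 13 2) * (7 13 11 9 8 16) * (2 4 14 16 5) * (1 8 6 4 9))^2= (1 11 10)(2 5 8)(4 16 13 6 14 7 9)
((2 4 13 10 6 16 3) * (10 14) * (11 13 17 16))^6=(2 4 17 16 3)(6 11 13 14 10)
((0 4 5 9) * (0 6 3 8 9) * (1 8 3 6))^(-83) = ((0 4 5)(1 8 9))^(-83) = (0 4 5)(1 8 9)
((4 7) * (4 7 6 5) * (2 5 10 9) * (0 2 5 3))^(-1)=(0 3 2)(4 5 9 10 6)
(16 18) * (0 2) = [2, 1, 0, 3, 4, 5, 6, 7, 8, 9, 10, 11, 12, 13, 14, 15, 18, 17, 16] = (0 2)(16 18)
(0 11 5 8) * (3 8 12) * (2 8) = (0 11 5 12 3 2 8) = [11, 1, 8, 2, 4, 12, 6, 7, 0, 9, 10, 5, 3]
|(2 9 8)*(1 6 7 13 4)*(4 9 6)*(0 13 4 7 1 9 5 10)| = 28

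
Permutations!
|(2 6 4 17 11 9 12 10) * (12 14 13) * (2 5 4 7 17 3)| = 13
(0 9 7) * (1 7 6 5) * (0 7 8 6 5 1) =(0 9 5)(1 8 6) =[9, 8, 2, 3, 4, 0, 1, 7, 6, 5]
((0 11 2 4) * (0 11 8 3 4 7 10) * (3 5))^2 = (0 5 4 2 10 8 3 11 7)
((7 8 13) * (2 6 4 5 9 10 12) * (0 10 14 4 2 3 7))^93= ((0 10 12 3 7 8 13)(2 6)(4 5 9 14))^93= (0 12 7 13 10 3 8)(2 6)(4 5 9 14)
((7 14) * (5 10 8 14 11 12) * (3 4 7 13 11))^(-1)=(3 7 4)(5 12 11 13 14 8 10)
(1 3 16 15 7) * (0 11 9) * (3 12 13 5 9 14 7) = (0 11 14 7 1 12 13 5 9)(3 16 15) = [11, 12, 2, 16, 4, 9, 6, 1, 8, 0, 10, 14, 13, 5, 7, 3, 15]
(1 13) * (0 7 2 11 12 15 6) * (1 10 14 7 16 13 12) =(0 16 13 10 14 7 2 11 1 12 15 6) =[16, 12, 11, 3, 4, 5, 0, 2, 8, 9, 14, 1, 15, 10, 7, 6, 13]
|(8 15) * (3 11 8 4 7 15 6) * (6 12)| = |(3 11 8 12 6)(4 7 15)| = 15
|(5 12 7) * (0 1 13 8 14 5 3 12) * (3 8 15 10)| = |(0 1 13 15 10 3 12 7 8 14 5)| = 11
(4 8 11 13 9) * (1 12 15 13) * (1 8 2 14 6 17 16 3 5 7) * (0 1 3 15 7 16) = [1, 12, 14, 5, 2, 16, 17, 3, 11, 4, 10, 8, 7, 9, 6, 13, 15, 0] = (0 1 12 7 3 5 16 15 13 9 4 2 14 6 17)(8 11)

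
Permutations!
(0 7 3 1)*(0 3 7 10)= (0 10)(1 3)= [10, 3, 2, 1, 4, 5, 6, 7, 8, 9, 0]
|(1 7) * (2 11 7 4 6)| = 6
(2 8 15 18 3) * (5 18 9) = (2 8 15 9 5 18 3) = [0, 1, 8, 2, 4, 18, 6, 7, 15, 5, 10, 11, 12, 13, 14, 9, 16, 17, 3]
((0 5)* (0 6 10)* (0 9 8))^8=((0 5 6 10 9 8))^8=(0 6 9)(5 10 8)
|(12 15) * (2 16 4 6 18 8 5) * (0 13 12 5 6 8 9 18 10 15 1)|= 8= |(0 13 12 1)(2 16 4 8 6 10 15 5)(9 18)|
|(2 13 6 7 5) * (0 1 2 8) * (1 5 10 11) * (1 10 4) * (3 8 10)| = |(0 5 10 11 3 8)(1 2 13 6 7 4)| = 6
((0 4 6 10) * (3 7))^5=(0 4 6 10)(3 7)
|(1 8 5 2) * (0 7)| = 4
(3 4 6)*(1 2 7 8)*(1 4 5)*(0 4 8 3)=(8)(0 4 6)(1 2 7 3 5)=[4, 2, 7, 5, 6, 1, 0, 3, 8]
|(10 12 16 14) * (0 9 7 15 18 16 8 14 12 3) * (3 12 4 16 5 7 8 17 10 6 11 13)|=|(0 9 8 14 6 11 13 3)(4 16)(5 7 15 18)(10 12 17)|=24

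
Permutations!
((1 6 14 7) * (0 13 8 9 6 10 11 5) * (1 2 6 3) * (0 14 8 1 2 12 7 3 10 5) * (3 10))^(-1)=((0 13 1 5 14 10 11)(2 6 8 9 3)(7 12))^(-1)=(0 11 10 14 5 1 13)(2 3 9 8 6)(7 12)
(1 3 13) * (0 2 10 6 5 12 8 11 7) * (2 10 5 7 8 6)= (0 10 2 5 12 6 7)(1 3 13)(8 11)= [10, 3, 5, 13, 4, 12, 7, 0, 11, 9, 2, 8, 6, 1]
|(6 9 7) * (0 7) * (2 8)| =4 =|(0 7 6 9)(2 8)|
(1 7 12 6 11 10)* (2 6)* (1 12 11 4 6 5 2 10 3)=(1 7 11 3)(2 5)(4 6)(10 12)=[0, 7, 5, 1, 6, 2, 4, 11, 8, 9, 12, 3, 10]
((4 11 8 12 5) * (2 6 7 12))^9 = (2 6 7 12 5 4 11 8)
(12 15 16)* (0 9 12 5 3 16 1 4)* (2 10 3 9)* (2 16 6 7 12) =(0 16 5 9 2 10 3 6 7 12 15 1 4) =[16, 4, 10, 6, 0, 9, 7, 12, 8, 2, 3, 11, 15, 13, 14, 1, 5]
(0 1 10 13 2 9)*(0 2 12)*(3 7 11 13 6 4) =(0 1 10 6 4 3 7 11 13 12)(2 9) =[1, 10, 9, 7, 3, 5, 4, 11, 8, 2, 6, 13, 0, 12]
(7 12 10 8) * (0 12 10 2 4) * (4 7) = (0 12 2 7 10 8 4) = [12, 1, 7, 3, 0, 5, 6, 10, 4, 9, 8, 11, 2]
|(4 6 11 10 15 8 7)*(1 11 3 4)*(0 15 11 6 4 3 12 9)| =|(0 15 8 7 1 6 12 9)(10 11)| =8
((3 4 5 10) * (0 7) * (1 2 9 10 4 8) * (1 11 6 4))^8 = ((0 7)(1 2 9 10 3 8 11 6 4 5))^8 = (1 4 11 3 9)(2 5 6 8 10)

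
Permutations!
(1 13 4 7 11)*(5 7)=(1 13 4 5 7 11)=[0, 13, 2, 3, 5, 7, 6, 11, 8, 9, 10, 1, 12, 4]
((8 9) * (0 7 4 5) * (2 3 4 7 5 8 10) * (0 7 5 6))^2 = ((0 6)(2 3 4 8 9 10)(5 7))^2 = (2 4 9)(3 8 10)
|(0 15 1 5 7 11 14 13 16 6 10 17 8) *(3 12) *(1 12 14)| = |(0 15 12 3 14 13 16 6 10 17 8)(1 5 7 11)| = 44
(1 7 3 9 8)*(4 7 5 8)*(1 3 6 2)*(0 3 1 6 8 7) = (0 3 9 4)(1 5 7 8)(2 6) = [3, 5, 6, 9, 0, 7, 2, 8, 1, 4]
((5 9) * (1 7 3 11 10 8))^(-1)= (1 8 10 11 3 7)(5 9)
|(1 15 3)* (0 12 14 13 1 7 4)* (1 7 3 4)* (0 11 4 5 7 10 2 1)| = 10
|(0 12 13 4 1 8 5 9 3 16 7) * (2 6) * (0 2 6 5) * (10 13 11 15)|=18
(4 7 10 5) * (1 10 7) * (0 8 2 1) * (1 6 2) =(0 8 1 10 5 4)(2 6) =[8, 10, 6, 3, 0, 4, 2, 7, 1, 9, 5]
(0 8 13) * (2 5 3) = [8, 1, 5, 2, 4, 3, 6, 7, 13, 9, 10, 11, 12, 0] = (0 8 13)(2 5 3)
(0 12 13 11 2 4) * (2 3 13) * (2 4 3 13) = (0 12 4)(2 3)(11 13) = [12, 1, 3, 2, 0, 5, 6, 7, 8, 9, 10, 13, 4, 11]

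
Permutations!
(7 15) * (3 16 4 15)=[0, 1, 2, 16, 15, 5, 6, 3, 8, 9, 10, 11, 12, 13, 14, 7, 4]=(3 16 4 15 7)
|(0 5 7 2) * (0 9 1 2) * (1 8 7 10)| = 8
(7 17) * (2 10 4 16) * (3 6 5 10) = (2 3 6 5 10 4 16)(7 17) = [0, 1, 3, 6, 16, 10, 5, 17, 8, 9, 4, 11, 12, 13, 14, 15, 2, 7]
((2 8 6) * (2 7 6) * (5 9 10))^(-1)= (2 8)(5 10 9)(6 7)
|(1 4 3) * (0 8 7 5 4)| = |(0 8 7 5 4 3 1)| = 7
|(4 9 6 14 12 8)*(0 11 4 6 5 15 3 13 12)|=12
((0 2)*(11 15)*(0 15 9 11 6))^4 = ((0 2 15 6)(9 11))^4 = (15)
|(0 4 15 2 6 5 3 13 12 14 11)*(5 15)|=24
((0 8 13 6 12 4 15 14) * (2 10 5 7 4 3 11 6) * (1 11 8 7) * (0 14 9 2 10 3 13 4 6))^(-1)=((0 7 6 12 13 10 5 1 11)(2 3 8 4 15 9))^(-1)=(0 11 1 5 10 13 12 6 7)(2 9 15 4 8 3)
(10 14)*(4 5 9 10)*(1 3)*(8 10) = (1 3)(4 5 9 8 10 14) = [0, 3, 2, 1, 5, 9, 6, 7, 10, 8, 14, 11, 12, 13, 4]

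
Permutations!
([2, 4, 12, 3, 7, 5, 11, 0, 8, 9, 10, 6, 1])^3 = (0 1)(2 4)(6 11)(7 12)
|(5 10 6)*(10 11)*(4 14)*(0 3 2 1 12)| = 20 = |(0 3 2 1 12)(4 14)(5 11 10 6)|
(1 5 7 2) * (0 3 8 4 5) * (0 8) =(0 3)(1 8 4 5 7 2) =[3, 8, 1, 0, 5, 7, 6, 2, 4]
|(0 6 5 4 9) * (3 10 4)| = 7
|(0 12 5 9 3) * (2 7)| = |(0 12 5 9 3)(2 7)| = 10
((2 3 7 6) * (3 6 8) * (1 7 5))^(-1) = ((1 7 8 3 5)(2 6))^(-1) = (1 5 3 8 7)(2 6)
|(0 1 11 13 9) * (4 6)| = 10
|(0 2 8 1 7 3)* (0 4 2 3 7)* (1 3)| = 4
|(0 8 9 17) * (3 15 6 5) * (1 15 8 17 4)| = |(0 17)(1 15 6 5 3 8 9 4)| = 8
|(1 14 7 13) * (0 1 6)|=6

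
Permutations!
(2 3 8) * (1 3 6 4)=[0, 3, 6, 8, 1, 5, 4, 7, 2]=(1 3 8 2 6 4)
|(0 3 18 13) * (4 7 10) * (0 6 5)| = 6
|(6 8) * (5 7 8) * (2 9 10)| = |(2 9 10)(5 7 8 6)| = 12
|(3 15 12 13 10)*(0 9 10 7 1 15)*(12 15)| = 4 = |(15)(0 9 10 3)(1 12 13 7)|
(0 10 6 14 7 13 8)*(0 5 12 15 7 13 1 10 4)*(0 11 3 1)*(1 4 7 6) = (0 7)(1 10)(3 4 11)(5 12 15 6 14 13 8) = [7, 10, 2, 4, 11, 12, 14, 0, 5, 9, 1, 3, 15, 8, 13, 6]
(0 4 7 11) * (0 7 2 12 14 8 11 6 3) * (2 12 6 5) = (0 4 12 14 8 11 7 5 2 6 3) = [4, 1, 6, 0, 12, 2, 3, 5, 11, 9, 10, 7, 14, 13, 8]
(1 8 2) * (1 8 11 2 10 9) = (1 11 2 8 10 9) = [0, 11, 8, 3, 4, 5, 6, 7, 10, 1, 9, 2]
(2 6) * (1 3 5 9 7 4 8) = [0, 3, 6, 5, 8, 9, 2, 4, 1, 7] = (1 3 5 9 7 4 8)(2 6)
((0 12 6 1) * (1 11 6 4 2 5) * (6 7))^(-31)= ((0 12 4 2 5 1)(6 11 7))^(-31)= (0 1 5 2 4 12)(6 7 11)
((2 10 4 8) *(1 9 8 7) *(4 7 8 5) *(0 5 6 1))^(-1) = ((0 5 4 8 2 10 7)(1 9 6))^(-1) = (0 7 10 2 8 4 5)(1 6 9)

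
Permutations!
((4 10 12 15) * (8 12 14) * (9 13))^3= (4 8)(9 13)(10 12)(14 15)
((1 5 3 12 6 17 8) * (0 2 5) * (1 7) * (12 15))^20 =((0 2 5 3 15 12 6 17 8 7 1))^20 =(0 7 17 12 3 2 1 8 6 15 5)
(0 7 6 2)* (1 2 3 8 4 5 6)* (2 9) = (0 7 1 9 2)(3 8 4 5 6) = [7, 9, 0, 8, 5, 6, 3, 1, 4, 2]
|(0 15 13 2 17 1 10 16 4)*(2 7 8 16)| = |(0 15 13 7 8 16 4)(1 10 2 17)| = 28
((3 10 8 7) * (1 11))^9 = ((1 11)(3 10 8 7))^9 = (1 11)(3 10 8 7)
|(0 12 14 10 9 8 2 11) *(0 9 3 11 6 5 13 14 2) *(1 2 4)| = 14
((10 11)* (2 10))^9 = (11)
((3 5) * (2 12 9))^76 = ((2 12 9)(3 5))^76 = (2 12 9)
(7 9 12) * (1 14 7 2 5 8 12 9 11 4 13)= (1 14 7 11 4 13)(2 5 8 12)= [0, 14, 5, 3, 13, 8, 6, 11, 12, 9, 10, 4, 2, 1, 7]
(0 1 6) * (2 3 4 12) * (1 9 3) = (0 9 3 4 12 2 1 6) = [9, 6, 1, 4, 12, 5, 0, 7, 8, 3, 10, 11, 2]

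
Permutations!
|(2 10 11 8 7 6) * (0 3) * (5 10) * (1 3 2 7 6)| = 10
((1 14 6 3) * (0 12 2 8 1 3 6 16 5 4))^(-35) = (0 12 2 8 1 14 16 5 4)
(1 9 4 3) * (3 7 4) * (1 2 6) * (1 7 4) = [0, 9, 6, 2, 4, 5, 7, 1, 8, 3] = (1 9 3 2 6 7)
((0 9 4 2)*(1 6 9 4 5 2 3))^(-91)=(0 9 3 2 6 4 5 1)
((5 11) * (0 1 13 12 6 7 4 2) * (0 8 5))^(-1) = (0 11 5 8 2 4 7 6 12 13 1)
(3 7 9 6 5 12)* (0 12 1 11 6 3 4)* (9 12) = (0 9 3 7 12 4)(1 11 6 5) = [9, 11, 2, 7, 0, 1, 5, 12, 8, 3, 10, 6, 4]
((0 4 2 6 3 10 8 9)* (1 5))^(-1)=(0 9 8 10 3 6 2 4)(1 5)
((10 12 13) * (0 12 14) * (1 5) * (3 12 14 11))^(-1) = (0 14)(1 5)(3 11 10 13 12)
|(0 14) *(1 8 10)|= |(0 14)(1 8 10)|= 6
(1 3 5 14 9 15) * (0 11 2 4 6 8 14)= (0 11 2 4 6 8 14 9 15 1 3 5)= [11, 3, 4, 5, 6, 0, 8, 7, 14, 15, 10, 2, 12, 13, 9, 1]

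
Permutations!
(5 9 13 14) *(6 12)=[0, 1, 2, 3, 4, 9, 12, 7, 8, 13, 10, 11, 6, 14, 5]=(5 9 13 14)(6 12)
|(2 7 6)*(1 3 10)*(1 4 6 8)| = 8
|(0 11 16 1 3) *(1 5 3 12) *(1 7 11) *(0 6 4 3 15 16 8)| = 6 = |(0 1 12 7 11 8)(3 6 4)(5 15 16)|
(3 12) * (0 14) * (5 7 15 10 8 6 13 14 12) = (0 12 3 5 7 15 10 8 6 13 14) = [12, 1, 2, 5, 4, 7, 13, 15, 6, 9, 8, 11, 3, 14, 0, 10]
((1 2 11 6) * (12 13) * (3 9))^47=(1 6 11 2)(3 9)(12 13)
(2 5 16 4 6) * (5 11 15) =[0, 1, 11, 3, 6, 16, 2, 7, 8, 9, 10, 15, 12, 13, 14, 5, 4] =(2 11 15 5 16 4 6)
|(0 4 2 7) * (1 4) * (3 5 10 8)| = |(0 1 4 2 7)(3 5 10 8)| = 20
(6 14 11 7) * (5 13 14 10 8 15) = [0, 1, 2, 3, 4, 13, 10, 6, 15, 9, 8, 7, 12, 14, 11, 5] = (5 13 14 11 7 6 10 8 15)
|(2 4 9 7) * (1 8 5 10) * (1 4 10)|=15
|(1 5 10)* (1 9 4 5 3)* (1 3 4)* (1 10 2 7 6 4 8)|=10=|(1 8)(2 7 6 4 5)(9 10)|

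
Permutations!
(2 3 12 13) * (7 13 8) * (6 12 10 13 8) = (2 3 10 13)(6 12)(7 8) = [0, 1, 3, 10, 4, 5, 12, 8, 7, 9, 13, 11, 6, 2]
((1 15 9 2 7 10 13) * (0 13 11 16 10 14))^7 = ((0 13 1 15 9 2 7 14)(10 11 16))^7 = (0 14 7 2 9 15 1 13)(10 11 16)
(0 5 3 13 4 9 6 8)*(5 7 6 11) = (0 7 6 8)(3 13 4 9 11 5) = [7, 1, 2, 13, 9, 3, 8, 6, 0, 11, 10, 5, 12, 4]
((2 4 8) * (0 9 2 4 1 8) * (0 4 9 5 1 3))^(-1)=(0 3 2 9 8 1 5)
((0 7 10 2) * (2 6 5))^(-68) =(0 5 10)(2 6 7)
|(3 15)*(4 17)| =2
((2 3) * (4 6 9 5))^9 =(2 3)(4 6 9 5)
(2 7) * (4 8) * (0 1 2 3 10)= [1, 2, 7, 10, 8, 5, 6, 3, 4, 9, 0]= (0 1 2 7 3 10)(4 8)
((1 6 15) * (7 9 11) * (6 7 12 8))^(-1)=(1 15 6 8 12 11 9 7)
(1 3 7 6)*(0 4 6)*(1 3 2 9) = (0 4 6 3 7)(1 2 9) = [4, 2, 9, 7, 6, 5, 3, 0, 8, 1]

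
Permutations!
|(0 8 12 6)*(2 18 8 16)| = |(0 16 2 18 8 12 6)| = 7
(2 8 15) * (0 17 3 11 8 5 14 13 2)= (0 17 3 11 8 15)(2 5 14 13)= [17, 1, 5, 11, 4, 14, 6, 7, 15, 9, 10, 8, 12, 2, 13, 0, 16, 3]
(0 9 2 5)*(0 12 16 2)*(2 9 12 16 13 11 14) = (0 12 13 11 14 2 5 16 9) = [12, 1, 5, 3, 4, 16, 6, 7, 8, 0, 10, 14, 13, 11, 2, 15, 9]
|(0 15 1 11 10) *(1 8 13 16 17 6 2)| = 11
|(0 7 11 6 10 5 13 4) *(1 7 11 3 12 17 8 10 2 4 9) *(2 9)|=15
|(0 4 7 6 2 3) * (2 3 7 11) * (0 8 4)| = |(2 7 6 3 8 4 11)| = 7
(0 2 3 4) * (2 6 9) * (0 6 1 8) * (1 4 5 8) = (0 4 6 9 2 3 5 8) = [4, 1, 3, 5, 6, 8, 9, 7, 0, 2]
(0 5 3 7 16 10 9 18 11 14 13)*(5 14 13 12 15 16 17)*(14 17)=(0 17 5 3 7 14 12 15 16 10 9 18 11 13)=[17, 1, 2, 7, 4, 3, 6, 14, 8, 18, 9, 13, 15, 0, 12, 16, 10, 5, 11]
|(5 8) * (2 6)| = 2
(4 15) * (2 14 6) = (2 14 6)(4 15) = [0, 1, 14, 3, 15, 5, 2, 7, 8, 9, 10, 11, 12, 13, 6, 4]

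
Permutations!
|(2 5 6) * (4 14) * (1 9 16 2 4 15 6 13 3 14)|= 11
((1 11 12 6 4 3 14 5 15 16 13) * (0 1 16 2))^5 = ((0 1 11 12 6 4 3 14 5 15 2)(13 16))^5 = (0 4 2 6 15 12 5 11 14 1 3)(13 16)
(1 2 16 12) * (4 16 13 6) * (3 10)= (1 2 13 6 4 16 12)(3 10)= [0, 2, 13, 10, 16, 5, 4, 7, 8, 9, 3, 11, 1, 6, 14, 15, 12]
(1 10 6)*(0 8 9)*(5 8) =(0 5 8 9)(1 10 6) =[5, 10, 2, 3, 4, 8, 1, 7, 9, 0, 6]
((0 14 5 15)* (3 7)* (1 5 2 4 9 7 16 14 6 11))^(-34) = ((0 6 11 1 5 15)(2 4 9 7 3 16 14))^(-34) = (0 11 5)(1 15 6)(2 4 9 7 3 16 14)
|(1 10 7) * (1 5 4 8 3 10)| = 6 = |(3 10 7 5 4 8)|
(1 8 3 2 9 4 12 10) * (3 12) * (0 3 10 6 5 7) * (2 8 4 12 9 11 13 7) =(0 3 8 9 12 6 5 2 11 13 7)(1 4 10) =[3, 4, 11, 8, 10, 2, 5, 0, 9, 12, 1, 13, 6, 7]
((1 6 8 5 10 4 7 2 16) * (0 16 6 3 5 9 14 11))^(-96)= ((0 16 1 3 5 10 4 7 2 6 8 9 14 11))^(-96)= (0 1 5 4 2 8 14)(3 10 7 6 9 11 16)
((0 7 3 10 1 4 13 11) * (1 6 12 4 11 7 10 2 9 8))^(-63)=((0 10 6 12 4 13 7 3 2 9 8 1 11))^(-63)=(0 6 4 7 2 8 11 10 12 13 3 9 1)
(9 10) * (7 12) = (7 12)(9 10) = [0, 1, 2, 3, 4, 5, 6, 12, 8, 10, 9, 11, 7]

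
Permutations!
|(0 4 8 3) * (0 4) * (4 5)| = |(3 5 4 8)| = 4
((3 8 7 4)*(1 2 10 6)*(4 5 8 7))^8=(10)(3 8 7 4 5)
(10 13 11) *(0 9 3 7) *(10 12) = (0 9 3 7)(10 13 11 12) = [9, 1, 2, 7, 4, 5, 6, 0, 8, 3, 13, 12, 10, 11]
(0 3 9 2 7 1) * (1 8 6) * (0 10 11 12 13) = (0 3 9 2 7 8 6 1 10 11 12 13) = [3, 10, 7, 9, 4, 5, 1, 8, 6, 2, 11, 12, 13, 0]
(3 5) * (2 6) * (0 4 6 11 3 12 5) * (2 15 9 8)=(0 4 6 15 9 8 2 11 3)(5 12)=[4, 1, 11, 0, 6, 12, 15, 7, 2, 8, 10, 3, 5, 13, 14, 9]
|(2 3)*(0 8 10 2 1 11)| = 7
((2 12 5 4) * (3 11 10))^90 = ((2 12 5 4)(3 11 10))^90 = (2 5)(4 12)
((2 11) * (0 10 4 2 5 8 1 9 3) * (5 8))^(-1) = (0 3 9 1 8 11 2 4 10)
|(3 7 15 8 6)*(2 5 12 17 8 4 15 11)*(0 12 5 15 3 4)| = 11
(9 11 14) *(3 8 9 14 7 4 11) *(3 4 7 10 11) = [0, 1, 2, 8, 3, 5, 6, 7, 9, 4, 11, 10, 12, 13, 14] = (14)(3 8 9 4)(10 11)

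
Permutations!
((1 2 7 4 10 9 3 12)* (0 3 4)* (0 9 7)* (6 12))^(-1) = (0 2 1 12 6 3)(4 9 7 10)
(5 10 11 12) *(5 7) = [0, 1, 2, 3, 4, 10, 6, 5, 8, 9, 11, 12, 7] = (5 10 11 12 7)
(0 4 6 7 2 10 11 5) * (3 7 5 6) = [4, 1, 10, 7, 3, 0, 5, 2, 8, 9, 11, 6] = (0 4 3 7 2 10 11 6 5)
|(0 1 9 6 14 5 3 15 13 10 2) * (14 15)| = 24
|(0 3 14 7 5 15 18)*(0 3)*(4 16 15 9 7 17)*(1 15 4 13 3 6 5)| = 28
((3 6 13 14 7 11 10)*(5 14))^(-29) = ((3 6 13 5 14 7 11 10))^(-29) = (3 5 11 6 14 10 13 7)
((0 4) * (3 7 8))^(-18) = (8)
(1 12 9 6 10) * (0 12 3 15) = (0 12 9 6 10 1 3 15) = [12, 3, 2, 15, 4, 5, 10, 7, 8, 6, 1, 11, 9, 13, 14, 0]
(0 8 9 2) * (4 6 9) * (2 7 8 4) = (0 4 6 9 7 8 2) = [4, 1, 0, 3, 6, 5, 9, 8, 2, 7]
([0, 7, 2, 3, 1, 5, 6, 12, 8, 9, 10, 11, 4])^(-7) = [0, 7, 2, 3, 1, 5, 6, 12, 8, 9, 10, 11, 4]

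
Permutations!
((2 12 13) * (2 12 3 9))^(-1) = (2 9 3)(12 13)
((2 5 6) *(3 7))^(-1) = (2 6 5)(3 7) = ((2 5 6)(3 7))^(-1)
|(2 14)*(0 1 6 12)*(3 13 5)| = 12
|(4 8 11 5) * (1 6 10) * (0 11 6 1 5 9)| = 15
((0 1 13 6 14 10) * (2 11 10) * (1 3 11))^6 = (0 11)(1 13 6 14 2)(3 10)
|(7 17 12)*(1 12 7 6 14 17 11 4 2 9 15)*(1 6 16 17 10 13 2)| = 7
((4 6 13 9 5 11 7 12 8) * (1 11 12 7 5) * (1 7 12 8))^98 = (1 7 13 4 5)(6 8 11 12 9)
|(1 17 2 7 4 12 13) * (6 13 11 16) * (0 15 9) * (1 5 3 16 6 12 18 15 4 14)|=35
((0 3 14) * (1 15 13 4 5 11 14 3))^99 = (0 13 11 1 4 14 15 5)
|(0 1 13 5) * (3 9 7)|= |(0 1 13 5)(3 9 7)|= 12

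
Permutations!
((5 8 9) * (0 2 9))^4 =(0 8 5 9 2)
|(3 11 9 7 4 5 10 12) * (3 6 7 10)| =|(3 11 9 10 12 6 7 4 5)| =9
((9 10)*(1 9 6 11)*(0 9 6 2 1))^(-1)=((0 9 10 2 1 6 11))^(-1)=(0 11 6 1 2 10 9)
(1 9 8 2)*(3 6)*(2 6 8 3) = (1 9 3 8 6 2) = [0, 9, 1, 8, 4, 5, 2, 7, 6, 3]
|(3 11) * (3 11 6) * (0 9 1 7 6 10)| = 7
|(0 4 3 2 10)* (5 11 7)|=|(0 4 3 2 10)(5 11 7)|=15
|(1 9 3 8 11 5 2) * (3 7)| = |(1 9 7 3 8 11 5 2)| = 8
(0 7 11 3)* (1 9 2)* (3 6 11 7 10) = [10, 9, 1, 0, 4, 5, 11, 7, 8, 2, 3, 6] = (0 10 3)(1 9 2)(6 11)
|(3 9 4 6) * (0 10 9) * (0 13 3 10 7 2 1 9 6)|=|(0 7 2 1 9 4)(3 13)(6 10)|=6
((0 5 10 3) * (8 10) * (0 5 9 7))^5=((0 9 7)(3 5 8 10))^5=(0 7 9)(3 5 8 10)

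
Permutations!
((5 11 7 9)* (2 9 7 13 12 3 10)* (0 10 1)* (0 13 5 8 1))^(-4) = (0 1 10 13 2 12 9 3 8)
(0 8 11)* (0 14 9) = (0 8 11 14 9) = [8, 1, 2, 3, 4, 5, 6, 7, 11, 0, 10, 14, 12, 13, 9]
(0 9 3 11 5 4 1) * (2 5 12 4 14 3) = (0 9 2 5 14 3 11 12 4 1) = [9, 0, 5, 11, 1, 14, 6, 7, 8, 2, 10, 12, 4, 13, 3]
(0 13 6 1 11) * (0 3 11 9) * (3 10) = (0 13 6 1 9)(3 11 10) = [13, 9, 2, 11, 4, 5, 1, 7, 8, 0, 3, 10, 12, 6]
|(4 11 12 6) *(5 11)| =|(4 5 11 12 6)| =5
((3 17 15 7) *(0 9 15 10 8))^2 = (0 15 3 10)(7 17 8 9)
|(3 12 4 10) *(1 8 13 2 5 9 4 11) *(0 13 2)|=|(0 13)(1 8 2 5 9 4 10 3 12 11)|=10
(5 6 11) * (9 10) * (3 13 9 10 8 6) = [0, 1, 2, 13, 4, 3, 11, 7, 6, 8, 10, 5, 12, 9] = (3 13 9 8 6 11 5)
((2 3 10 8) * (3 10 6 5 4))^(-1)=(2 8 10)(3 4 5 6)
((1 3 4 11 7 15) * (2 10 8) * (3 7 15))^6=((1 7 3 4 11 15)(2 10 8))^6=(15)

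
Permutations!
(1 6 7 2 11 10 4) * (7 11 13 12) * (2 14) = (1 6 11 10 4)(2 13 12 7 14) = [0, 6, 13, 3, 1, 5, 11, 14, 8, 9, 4, 10, 7, 12, 2]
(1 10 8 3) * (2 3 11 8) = (1 10 2 3)(8 11) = [0, 10, 3, 1, 4, 5, 6, 7, 11, 9, 2, 8]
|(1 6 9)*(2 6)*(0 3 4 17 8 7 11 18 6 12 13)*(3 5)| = |(0 5 3 4 17 8 7 11 18 6 9 1 2 12 13)| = 15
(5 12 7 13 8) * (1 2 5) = (1 2 5 12 7 13 8) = [0, 2, 5, 3, 4, 12, 6, 13, 1, 9, 10, 11, 7, 8]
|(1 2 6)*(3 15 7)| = 3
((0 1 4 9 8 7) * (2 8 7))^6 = (0 1 4 9 7)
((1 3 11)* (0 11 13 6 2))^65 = (0 1 13 2 11 3 6)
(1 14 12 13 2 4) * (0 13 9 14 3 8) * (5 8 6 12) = (0 13 2 4 1 3 6 12 9 14 5 8) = [13, 3, 4, 6, 1, 8, 12, 7, 0, 14, 10, 11, 9, 2, 5]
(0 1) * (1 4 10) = (0 4 10 1) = [4, 0, 2, 3, 10, 5, 6, 7, 8, 9, 1]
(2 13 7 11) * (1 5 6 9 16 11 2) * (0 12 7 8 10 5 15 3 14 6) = (0 12 7 2 13 8 10 5)(1 15 3 14 6 9 16 11) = [12, 15, 13, 14, 4, 0, 9, 2, 10, 16, 5, 1, 7, 8, 6, 3, 11]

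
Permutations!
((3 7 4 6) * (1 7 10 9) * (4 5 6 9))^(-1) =(1 9 4 10 3 6 5 7)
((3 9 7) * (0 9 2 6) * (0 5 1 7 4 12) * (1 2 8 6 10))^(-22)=(0 4)(1 3 6 2)(5 10 7 8)(9 12)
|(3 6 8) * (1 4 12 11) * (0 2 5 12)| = 21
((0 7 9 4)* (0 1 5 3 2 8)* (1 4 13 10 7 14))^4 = ((0 14 1 5 3 2 8)(7 9 13 10))^4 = (0 3 14 2 1 8 5)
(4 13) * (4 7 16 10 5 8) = (4 13 7 16 10 5 8) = [0, 1, 2, 3, 13, 8, 6, 16, 4, 9, 5, 11, 12, 7, 14, 15, 10]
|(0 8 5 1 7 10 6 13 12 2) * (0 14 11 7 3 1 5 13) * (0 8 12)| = |(0 12 2 14 11 7 10 6 8 13)(1 3)| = 10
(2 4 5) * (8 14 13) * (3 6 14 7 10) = (2 4 5)(3 6 14 13 8 7 10) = [0, 1, 4, 6, 5, 2, 14, 10, 7, 9, 3, 11, 12, 8, 13]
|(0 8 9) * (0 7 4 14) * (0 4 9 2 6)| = |(0 8 2 6)(4 14)(7 9)| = 4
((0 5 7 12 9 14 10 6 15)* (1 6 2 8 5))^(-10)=(0 6)(1 15)(2 14 12 5)(7 8 10 9)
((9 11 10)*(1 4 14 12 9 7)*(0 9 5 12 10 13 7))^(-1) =(0 10 14 4 1 7 13 11 9)(5 12)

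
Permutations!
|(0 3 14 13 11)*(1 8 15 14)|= |(0 3 1 8 15 14 13 11)|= 8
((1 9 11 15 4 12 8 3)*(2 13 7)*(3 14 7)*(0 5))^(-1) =(0 5)(1 3 13 2 7 14 8 12 4 15 11 9)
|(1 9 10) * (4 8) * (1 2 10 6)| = |(1 9 6)(2 10)(4 8)| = 6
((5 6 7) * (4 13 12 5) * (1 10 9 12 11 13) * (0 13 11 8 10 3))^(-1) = (0 3 1 4 7 6 5 12 9 10 8 13)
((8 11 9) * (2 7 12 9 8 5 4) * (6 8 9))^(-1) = (2 4 5 9 11 8 6 12 7)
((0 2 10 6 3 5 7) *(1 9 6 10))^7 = (10)(0 7 5 3 6 9 1 2)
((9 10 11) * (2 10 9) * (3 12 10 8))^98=(2 3 10)(8 12 11)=((2 8 3 12 10 11))^98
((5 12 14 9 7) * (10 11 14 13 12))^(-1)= (5 7 9 14 11 10)(12 13)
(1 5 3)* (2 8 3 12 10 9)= [0, 5, 8, 1, 4, 12, 6, 7, 3, 2, 9, 11, 10]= (1 5 12 10 9 2 8 3)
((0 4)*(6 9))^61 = ((0 4)(6 9))^61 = (0 4)(6 9)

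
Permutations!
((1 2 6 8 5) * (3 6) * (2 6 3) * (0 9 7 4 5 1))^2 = (0 7 5 9 4)(1 8 6)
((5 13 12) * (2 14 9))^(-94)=((2 14 9)(5 13 12))^(-94)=(2 9 14)(5 12 13)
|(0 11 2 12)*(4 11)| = 5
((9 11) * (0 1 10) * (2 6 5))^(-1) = ((0 1 10)(2 6 5)(9 11))^(-1) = (0 10 1)(2 5 6)(9 11)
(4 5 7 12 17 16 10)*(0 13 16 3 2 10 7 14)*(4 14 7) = (0 13 16 4 5 7 12 17 3 2 10 14) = [13, 1, 10, 2, 5, 7, 6, 12, 8, 9, 14, 11, 17, 16, 0, 15, 4, 3]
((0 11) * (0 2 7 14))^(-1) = (0 14 7 2 11)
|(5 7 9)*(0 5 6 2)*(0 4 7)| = |(0 5)(2 4 7 9 6)| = 10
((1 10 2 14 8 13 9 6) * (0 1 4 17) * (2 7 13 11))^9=(17)(2 14 8 11)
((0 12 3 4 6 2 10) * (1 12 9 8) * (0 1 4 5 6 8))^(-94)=(1 6 12 2 3 10 5)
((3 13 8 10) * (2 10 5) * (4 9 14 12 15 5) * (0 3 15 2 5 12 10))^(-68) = ((0 3 13 8 4 9 14 10 15 12 2))^(-68) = (0 12 10 9 8 3 2 15 14 4 13)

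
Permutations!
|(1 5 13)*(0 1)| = |(0 1 5 13)| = 4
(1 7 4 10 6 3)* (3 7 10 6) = [0, 10, 2, 1, 6, 5, 7, 4, 8, 9, 3] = (1 10 3)(4 6 7)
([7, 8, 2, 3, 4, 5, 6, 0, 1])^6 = [0, 1, 2, 3, 4, 5, 6, 7, 8]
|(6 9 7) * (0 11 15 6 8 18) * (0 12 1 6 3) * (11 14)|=35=|(0 14 11 15 3)(1 6 9 7 8 18 12)|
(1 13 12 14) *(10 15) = [0, 13, 2, 3, 4, 5, 6, 7, 8, 9, 15, 11, 14, 12, 1, 10] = (1 13 12 14)(10 15)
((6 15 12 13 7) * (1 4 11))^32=((1 4 11)(6 15 12 13 7))^32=(1 11 4)(6 12 7 15 13)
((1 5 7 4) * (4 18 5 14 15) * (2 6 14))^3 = (18)(1 14)(2 15)(4 6)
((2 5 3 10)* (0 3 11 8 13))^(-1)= ((0 3 10 2 5 11 8 13))^(-1)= (0 13 8 11 5 2 10 3)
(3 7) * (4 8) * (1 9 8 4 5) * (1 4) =(1 9 8 5 4)(3 7) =[0, 9, 2, 7, 1, 4, 6, 3, 5, 8]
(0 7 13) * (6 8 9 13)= (0 7 6 8 9 13)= [7, 1, 2, 3, 4, 5, 8, 6, 9, 13, 10, 11, 12, 0]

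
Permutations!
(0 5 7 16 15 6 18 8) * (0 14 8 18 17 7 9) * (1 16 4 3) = (18)(0 5 9)(1 16 15 6 17 7 4 3)(8 14) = [5, 16, 2, 1, 3, 9, 17, 4, 14, 0, 10, 11, 12, 13, 8, 6, 15, 7, 18]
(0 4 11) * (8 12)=(0 4 11)(8 12)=[4, 1, 2, 3, 11, 5, 6, 7, 12, 9, 10, 0, 8]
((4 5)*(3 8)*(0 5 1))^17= ((0 5 4 1)(3 8))^17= (0 5 4 1)(3 8)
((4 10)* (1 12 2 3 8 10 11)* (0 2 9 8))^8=(0 3 2)(1 12 9 8 10 4 11)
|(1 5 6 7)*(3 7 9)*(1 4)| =7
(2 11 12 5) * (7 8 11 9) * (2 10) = (2 9 7 8 11 12 5 10) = [0, 1, 9, 3, 4, 10, 6, 8, 11, 7, 2, 12, 5]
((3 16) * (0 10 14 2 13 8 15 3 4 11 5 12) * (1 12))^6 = (0 15 1 13 11 14 16)(2 4 10 3 12 8 5)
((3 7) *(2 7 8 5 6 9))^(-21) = ((2 7 3 8 5 6 9))^(-21) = (9)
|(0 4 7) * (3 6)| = 6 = |(0 4 7)(3 6)|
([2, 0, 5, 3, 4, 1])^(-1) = [1, 5, 0, 3, 4, 2]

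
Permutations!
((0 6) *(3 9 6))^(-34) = ((0 3 9 6))^(-34) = (0 9)(3 6)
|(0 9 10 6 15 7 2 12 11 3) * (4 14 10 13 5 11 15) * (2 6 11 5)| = 13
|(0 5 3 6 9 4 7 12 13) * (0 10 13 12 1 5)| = 14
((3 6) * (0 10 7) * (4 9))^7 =(0 10 7)(3 6)(4 9)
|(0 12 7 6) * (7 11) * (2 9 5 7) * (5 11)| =|(0 12 5 7 6)(2 9 11)| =15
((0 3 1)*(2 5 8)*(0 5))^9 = ((0 3 1 5 8 2))^9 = (0 5)(1 2)(3 8)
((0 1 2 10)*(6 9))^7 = ((0 1 2 10)(6 9))^7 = (0 10 2 1)(6 9)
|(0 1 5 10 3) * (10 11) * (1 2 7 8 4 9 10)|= 24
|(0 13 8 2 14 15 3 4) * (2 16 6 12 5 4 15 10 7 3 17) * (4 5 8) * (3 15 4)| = |(0 13 3 4)(2 14 10 7 15 17)(6 12 8 16)| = 12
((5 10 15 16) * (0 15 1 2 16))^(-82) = ((0 15)(1 2 16 5 10))^(-82) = (1 5 2 10 16)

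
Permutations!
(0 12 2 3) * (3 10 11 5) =[12, 1, 10, 0, 4, 3, 6, 7, 8, 9, 11, 5, 2] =(0 12 2 10 11 5 3)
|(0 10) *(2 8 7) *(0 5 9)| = |(0 10 5 9)(2 8 7)| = 12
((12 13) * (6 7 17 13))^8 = (6 13 7 12 17)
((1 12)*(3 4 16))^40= (3 4 16)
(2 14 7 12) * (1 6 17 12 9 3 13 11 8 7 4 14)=[0, 6, 1, 13, 14, 5, 17, 9, 7, 3, 10, 8, 2, 11, 4, 15, 16, 12]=(1 6 17 12 2)(3 13 11 8 7 9)(4 14)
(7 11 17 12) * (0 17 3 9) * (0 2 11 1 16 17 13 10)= [13, 16, 11, 9, 4, 5, 6, 1, 8, 2, 0, 3, 7, 10, 14, 15, 17, 12]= (0 13 10)(1 16 17 12 7)(2 11 3 9)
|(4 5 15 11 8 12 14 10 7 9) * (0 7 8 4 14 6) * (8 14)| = 12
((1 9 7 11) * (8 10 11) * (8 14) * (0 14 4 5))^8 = (0 4 9 11 8)(1 10 14 5 7)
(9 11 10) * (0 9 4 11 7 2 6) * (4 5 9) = (0 4 11 10 5 9 7 2 6) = [4, 1, 6, 3, 11, 9, 0, 2, 8, 7, 5, 10]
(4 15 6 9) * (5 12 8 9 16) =(4 15 6 16 5 12 8 9) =[0, 1, 2, 3, 15, 12, 16, 7, 9, 4, 10, 11, 8, 13, 14, 6, 5]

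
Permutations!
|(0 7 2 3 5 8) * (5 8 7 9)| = |(0 9 5 7 2 3 8)| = 7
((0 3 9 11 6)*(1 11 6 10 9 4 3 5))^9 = (0 1 10 6 5 11 9)(3 4)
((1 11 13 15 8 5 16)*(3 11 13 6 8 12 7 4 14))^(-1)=(1 16 5 8 6 11 3 14 4 7 12 15 13)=((1 13 15 12 7 4 14 3 11 6 8 5 16))^(-1)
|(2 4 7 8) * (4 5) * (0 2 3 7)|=12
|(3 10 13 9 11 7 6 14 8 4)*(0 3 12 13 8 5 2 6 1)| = 44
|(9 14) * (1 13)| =2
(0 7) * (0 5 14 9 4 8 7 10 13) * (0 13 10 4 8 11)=[4, 1, 2, 3, 11, 14, 6, 5, 7, 8, 10, 0, 12, 13, 9]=(0 4 11)(5 14 9 8 7)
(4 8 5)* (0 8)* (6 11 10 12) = (0 8 5 4)(6 11 10 12) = [8, 1, 2, 3, 0, 4, 11, 7, 5, 9, 12, 10, 6]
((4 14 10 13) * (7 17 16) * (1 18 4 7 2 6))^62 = (1 17 14 6 7 4 2 13 18 16 10)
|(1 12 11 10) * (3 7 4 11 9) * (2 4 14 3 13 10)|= |(1 12 9 13 10)(2 4 11)(3 7 14)|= 15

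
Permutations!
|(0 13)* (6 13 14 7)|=|(0 14 7 6 13)|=5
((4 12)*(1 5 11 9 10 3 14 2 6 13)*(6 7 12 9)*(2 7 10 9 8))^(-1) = ((1 5 11 6 13)(2 10 3 14 7 12 4 8))^(-1) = (1 13 6 11 5)(2 8 4 12 7 14 3 10)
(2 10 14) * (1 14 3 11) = (1 14 2 10 3 11) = [0, 14, 10, 11, 4, 5, 6, 7, 8, 9, 3, 1, 12, 13, 2]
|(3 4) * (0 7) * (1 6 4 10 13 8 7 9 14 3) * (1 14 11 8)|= |(0 9 11 8 7)(1 6 4 14 3 10 13)|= 35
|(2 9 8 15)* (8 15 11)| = |(2 9 15)(8 11)| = 6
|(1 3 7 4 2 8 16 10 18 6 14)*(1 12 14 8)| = 10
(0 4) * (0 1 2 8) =[4, 2, 8, 3, 1, 5, 6, 7, 0] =(0 4 1 2 8)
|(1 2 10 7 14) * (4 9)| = 10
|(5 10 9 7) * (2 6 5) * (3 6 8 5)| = 6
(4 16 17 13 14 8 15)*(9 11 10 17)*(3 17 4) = [0, 1, 2, 17, 16, 5, 6, 7, 15, 11, 4, 10, 12, 14, 8, 3, 9, 13] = (3 17 13 14 8 15)(4 16 9 11 10)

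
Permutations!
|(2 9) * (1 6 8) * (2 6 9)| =4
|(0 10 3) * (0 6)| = |(0 10 3 6)| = 4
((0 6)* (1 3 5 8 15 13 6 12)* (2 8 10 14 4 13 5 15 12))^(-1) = (0 6 13 4 14 10 5 15 3 1 12 8 2)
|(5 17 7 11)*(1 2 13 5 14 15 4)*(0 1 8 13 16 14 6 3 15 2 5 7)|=|(0 1 5 17)(2 16 14)(3 15 4 8 13 7 11 6)|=24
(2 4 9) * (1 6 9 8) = (1 6 9 2 4 8) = [0, 6, 4, 3, 8, 5, 9, 7, 1, 2]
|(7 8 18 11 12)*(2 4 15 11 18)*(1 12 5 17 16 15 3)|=|(18)(1 12 7 8 2 4 3)(5 17 16 15 11)|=35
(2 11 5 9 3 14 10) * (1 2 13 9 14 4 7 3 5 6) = (1 2 11 6)(3 4 7)(5 14 10 13 9) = [0, 2, 11, 4, 7, 14, 1, 3, 8, 5, 13, 6, 12, 9, 10]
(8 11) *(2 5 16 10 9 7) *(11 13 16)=(2 5 11 8 13 16 10 9 7)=[0, 1, 5, 3, 4, 11, 6, 2, 13, 7, 9, 8, 12, 16, 14, 15, 10]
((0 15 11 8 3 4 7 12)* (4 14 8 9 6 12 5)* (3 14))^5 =((0 15 11 9 6 12)(4 7 5)(8 14))^5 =(0 12 6 9 11 15)(4 5 7)(8 14)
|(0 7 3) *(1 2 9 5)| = 12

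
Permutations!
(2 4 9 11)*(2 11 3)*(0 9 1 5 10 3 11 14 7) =(0 9 11 14 7)(1 5 10 3 2 4) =[9, 5, 4, 2, 1, 10, 6, 0, 8, 11, 3, 14, 12, 13, 7]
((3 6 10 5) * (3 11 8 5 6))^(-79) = ((5 11 8)(6 10))^(-79) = (5 8 11)(6 10)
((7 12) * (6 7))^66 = ((6 7 12))^66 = (12)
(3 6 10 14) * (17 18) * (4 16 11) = (3 6 10 14)(4 16 11)(17 18) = [0, 1, 2, 6, 16, 5, 10, 7, 8, 9, 14, 4, 12, 13, 3, 15, 11, 18, 17]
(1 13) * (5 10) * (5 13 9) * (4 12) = [0, 9, 2, 3, 12, 10, 6, 7, 8, 5, 13, 11, 4, 1] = (1 9 5 10 13)(4 12)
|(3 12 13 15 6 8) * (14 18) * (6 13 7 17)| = |(3 12 7 17 6 8)(13 15)(14 18)| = 6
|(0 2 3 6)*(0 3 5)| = 6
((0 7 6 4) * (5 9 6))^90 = (9)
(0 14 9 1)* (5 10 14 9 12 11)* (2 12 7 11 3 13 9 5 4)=[5, 0, 12, 13, 2, 10, 6, 11, 8, 1, 14, 4, 3, 9, 7]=(0 5 10 14 7 11 4 2 12 3 13 9 1)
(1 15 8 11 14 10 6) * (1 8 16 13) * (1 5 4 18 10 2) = (1 15 16 13 5 4 18 10 6 8 11 14 2) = [0, 15, 1, 3, 18, 4, 8, 7, 11, 9, 6, 14, 12, 5, 2, 16, 13, 17, 10]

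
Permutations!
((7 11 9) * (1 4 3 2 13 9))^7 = (1 11 7 9 13 2 3 4) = ((1 4 3 2 13 9 7 11))^7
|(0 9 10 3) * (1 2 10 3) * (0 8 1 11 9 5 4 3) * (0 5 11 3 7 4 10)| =18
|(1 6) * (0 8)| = 2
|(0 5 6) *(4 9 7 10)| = |(0 5 6)(4 9 7 10)| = 12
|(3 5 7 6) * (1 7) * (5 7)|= 6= |(1 5)(3 7 6)|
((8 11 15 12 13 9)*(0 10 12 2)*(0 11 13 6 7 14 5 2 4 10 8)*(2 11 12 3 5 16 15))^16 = (2 14 10)(3 12 16)(4 11 7)(5 6 15)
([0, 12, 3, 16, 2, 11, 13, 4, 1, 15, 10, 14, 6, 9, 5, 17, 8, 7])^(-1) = (1 8 16 3 2 4 7 17 15 9 13 6 12)(5 14 11)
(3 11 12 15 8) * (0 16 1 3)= (0 16 1 3 11 12 15 8)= [16, 3, 2, 11, 4, 5, 6, 7, 0, 9, 10, 12, 15, 13, 14, 8, 1]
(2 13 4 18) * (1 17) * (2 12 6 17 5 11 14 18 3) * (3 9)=(1 5 11 14 18 12 6 17)(2 13 4 9 3)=[0, 5, 13, 2, 9, 11, 17, 7, 8, 3, 10, 14, 6, 4, 18, 15, 16, 1, 12]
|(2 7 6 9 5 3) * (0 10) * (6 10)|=8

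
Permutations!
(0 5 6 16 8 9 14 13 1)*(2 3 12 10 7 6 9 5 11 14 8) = [11, 0, 3, 12, 4, 9, 16, 6, 5, 8, 7, 14, 10, 1, 13, 15, 2] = (0 11 14 13 1)(2 3 12 10 7 6 16)(5 9 8)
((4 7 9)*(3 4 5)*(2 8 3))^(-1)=(2 5 9 7 4 3 8)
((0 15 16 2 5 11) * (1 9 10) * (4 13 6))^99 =(0 2)(5 15)(11 16)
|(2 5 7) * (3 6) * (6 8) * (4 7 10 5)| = 6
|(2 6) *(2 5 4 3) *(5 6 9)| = 5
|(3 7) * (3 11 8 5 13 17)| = |(3 7 11 8 5 13 17)| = 7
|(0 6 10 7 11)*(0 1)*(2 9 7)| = 8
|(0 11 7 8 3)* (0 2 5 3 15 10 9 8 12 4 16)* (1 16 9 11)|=24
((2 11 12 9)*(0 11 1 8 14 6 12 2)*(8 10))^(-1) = (0 9 12 6 14 8 10 1 2 11) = ((0 11 2 1 10 8 14 6 12 9))^(-1)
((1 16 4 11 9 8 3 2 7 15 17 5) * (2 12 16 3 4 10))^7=(1 15 10 3 17 2 12 5 7 16)(4 8 9 11)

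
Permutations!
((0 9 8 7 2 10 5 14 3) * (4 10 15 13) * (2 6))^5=((0 9 8 7 6 2 15 13 4 10 5 14 3))^5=(0 2 5 8 13 3 6 10 9 15 14 7 4)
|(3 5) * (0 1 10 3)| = |(0 1 10 3 5)| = 5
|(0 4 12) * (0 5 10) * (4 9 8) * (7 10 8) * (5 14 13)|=12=|(0 9 7 10)(4 12 14 13 5 8)|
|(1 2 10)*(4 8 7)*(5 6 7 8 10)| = |(1 2 5 6 7 4 10)| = 7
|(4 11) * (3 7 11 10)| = |(3 7 11 4 10)| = 5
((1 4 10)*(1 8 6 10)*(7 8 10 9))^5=(10)(1 4)(6 9 7 8)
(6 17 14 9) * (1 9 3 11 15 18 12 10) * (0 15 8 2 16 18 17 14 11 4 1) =(0 15 17 11 8 2 16 18 12 10)(1 9 6 14 3 4) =[15, 9, 16, 4, 1, 5, 14, 7, 2, 6, 0, 8, 10, 13, 3, 17, 18, 11, 12]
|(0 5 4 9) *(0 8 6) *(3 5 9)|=12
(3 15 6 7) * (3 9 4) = (3 15 6 7 9 4) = [0, 1, 2, 15, 3, 5, 7, 9, 8, 4, 10, 11, 12, 13, 14, 6]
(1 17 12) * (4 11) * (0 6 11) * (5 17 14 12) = [6, 14, 2, 3, 0, 17, 11, 7, 8, 9, 10, 4, 1, 13, 12, 15, 16, 5] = (0 6 11 4)(1 14 12)(5 17)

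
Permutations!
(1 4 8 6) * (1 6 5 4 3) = (1 3)(4 8 5) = [0, 3, 2, 1, 8, 4, 6, 7, 5]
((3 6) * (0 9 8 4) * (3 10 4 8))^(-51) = ((0 9 3 6 10 4))^(-51) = (0 6)(3 4)(9 10)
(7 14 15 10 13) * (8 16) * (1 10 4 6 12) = (1 10 13 7 14 15 4 6 12)(8 16) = [0, 10, 2, 3, 6, 5, 12, 14, 16, 9, 13, 11, 1, 7, 15, 4, 8]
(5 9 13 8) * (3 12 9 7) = (3 12 9 13 8 5 7) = [0, 1, 2, 12, 4, 7, 6, 3, 5, 13, 10, 11, 9, 8]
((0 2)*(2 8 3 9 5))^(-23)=(0 8 3 9 5 2)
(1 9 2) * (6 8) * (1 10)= [0, 9, 10, 3, 4, 5, 8, 7, 6, 2, 1]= (1 9 2 10)(6 8)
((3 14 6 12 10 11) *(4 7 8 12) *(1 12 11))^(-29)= (1 12 10)(3 11 8 7 4 6 14)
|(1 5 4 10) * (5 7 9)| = 6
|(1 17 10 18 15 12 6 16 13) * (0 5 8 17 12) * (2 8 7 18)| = |(0 5 7 18 15)(1 12 6 16 13)(2 8 17 10)| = 20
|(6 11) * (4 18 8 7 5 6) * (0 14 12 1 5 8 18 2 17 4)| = 42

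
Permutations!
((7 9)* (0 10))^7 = (0 10)(7 9)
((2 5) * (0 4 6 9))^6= ((0 4 6 9)(2 5))^6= (0 6)(4 9)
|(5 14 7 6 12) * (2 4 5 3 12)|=6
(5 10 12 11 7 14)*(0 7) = (0 7 14 5 10 12 11) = [7, 1, 2, 3, 4, 10, 6, 14, 8, 9, 12, 0, 11, 13, 5]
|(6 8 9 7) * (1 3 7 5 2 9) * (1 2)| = |(1 3 7 6 8 2 9 5)| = 8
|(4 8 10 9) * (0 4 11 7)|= 7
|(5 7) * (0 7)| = 3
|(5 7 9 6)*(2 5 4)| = 6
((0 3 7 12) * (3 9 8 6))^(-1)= ((0 9 8 6 3 7 12))^(-1)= (0 12 7 3 6 8 9)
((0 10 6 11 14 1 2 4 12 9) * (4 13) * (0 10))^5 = ((1 2 13 4 12 9 10 6 11 14))^5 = (1 9)(2 10)(4 11)(6 13)(12 14)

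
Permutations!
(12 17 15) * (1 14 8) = (1 14 8)(12 17 15) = [0, 14, 2, 3, 4, 5, 6, 7, 1, 9, 10, 11, 17, 13, 8, 12, 16, 15]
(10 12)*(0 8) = (0 8)(10 12) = [8, 1, 2, 3, 4, 5, 6, 7, 0, 9, 12, 11, 10]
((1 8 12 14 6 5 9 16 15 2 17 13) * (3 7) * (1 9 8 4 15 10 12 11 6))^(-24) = (1 12 16 13 2 4 14 10 9 17 15)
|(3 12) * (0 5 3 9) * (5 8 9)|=3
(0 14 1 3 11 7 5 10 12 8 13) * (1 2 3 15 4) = (0 14 2 3 11 7 5 10 12 8 13)(1 15 4) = [14, 15, 3, 11, 1, 10, 6, 5, 13, 9, 12, 7, 8, 0, 2, 4]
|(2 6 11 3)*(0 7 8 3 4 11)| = |(0 7 8 3 2 6)(4 11)| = 6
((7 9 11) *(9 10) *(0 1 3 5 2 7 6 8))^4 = ((0 1 3 5 2 7 10 9 11 6 8))^4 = (0 2 11 1 7 6 3 10 8 5 9)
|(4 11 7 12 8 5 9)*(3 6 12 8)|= 6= |(3 6 12)(4 11 7 8 5 9)|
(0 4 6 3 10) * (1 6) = (0 4 1 6 3 10) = [4, 6, 2, 10, 1, 5, 3, 7, 8, 9, 0]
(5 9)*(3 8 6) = [0, 1, 2, 8, 4, 9, 3, 7, 6, 5] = (3 8 6)(5 9)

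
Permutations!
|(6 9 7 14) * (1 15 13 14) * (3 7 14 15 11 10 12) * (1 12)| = 6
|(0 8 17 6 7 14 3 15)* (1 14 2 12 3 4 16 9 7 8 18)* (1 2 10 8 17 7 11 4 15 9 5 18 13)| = |(0 13 1 14 15)(2 12 3 9 11 4 16 5 18)(6 17)(7 10 8)| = 90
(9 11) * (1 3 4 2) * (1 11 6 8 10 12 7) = (1 3 4 2 11 9 6 8 10 12 7) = [0, 3, 11, 4, 2, 5, 8, 1, 10, 6, 12, 9, 7]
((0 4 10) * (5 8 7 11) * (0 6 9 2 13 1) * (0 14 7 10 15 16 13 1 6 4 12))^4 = (1 5 15 9 7 10 13)(2 11 4 6 14 8 16)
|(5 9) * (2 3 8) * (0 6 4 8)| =|(0 6 4 8 2 3)(5 9)| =6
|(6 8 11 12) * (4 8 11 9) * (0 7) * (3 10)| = 6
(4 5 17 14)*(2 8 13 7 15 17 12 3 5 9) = (2 8 13 7 15 17 14 4 9)(3 5 12) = [0, 1, 8, 5, 9, 12, 6, 15, 13, 2, 10, 11, 3, 7, 4, 17, 16, 14]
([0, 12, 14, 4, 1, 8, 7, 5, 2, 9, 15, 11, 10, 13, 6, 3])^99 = [0, 15, 7, 12, 10, 14, 8, 2, 6, 9, 4, 11, 3, 13, 5, 1]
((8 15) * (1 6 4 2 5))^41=(1 6 4 2 5)(8 15)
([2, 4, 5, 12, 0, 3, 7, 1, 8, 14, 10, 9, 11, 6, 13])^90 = [4, 7, 0, 5, 1, 2, 13, 6, 8, 11, 10, 12, 3, 14, 9]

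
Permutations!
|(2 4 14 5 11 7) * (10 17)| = 6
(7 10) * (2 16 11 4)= (2 16 11 4)(7 10)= [0, 1, 16, 3, 2, 5, 6, 10, 8, 9, 7, 4, 12, 13, 14, 15, 11]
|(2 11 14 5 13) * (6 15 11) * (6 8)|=|(2 8 6 15 11 14 5 13)|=8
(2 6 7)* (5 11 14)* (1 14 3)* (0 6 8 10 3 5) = (0 6 7 2 8 10 3 1 14)(5 11) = [6, 14, 8, 1, 4, 11, 7, 2, 10, 9, 3, 5, 12, 13, 0]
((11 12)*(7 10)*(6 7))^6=((6 7 10)(11 12))^6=(12)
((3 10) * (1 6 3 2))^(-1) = (1 2 10 3 6)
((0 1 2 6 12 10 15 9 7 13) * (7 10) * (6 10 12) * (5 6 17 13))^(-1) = ((0 1 2 10 15 9 12 7 5 6 17 13))^(-1) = (0 13 17 6 5 7 12 9 15 10 2 1)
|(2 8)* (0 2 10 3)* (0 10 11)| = |(0 2 8 11)(3 10)| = 4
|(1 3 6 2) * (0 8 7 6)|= 7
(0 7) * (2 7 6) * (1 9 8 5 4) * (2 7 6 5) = (0 5 4 1 9 8 2 6 7) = [5, 9, 6, 3, 1, 4, 7, 0, 2, 8]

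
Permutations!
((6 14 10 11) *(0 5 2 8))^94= (0 2)(5 8)(6 10)(11 14)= ((0 5 2 8)(6 14 10 11))^94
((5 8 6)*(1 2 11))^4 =(1 2 11)(5 8 6)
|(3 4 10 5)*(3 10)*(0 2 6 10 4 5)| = |(0 2 6 10)(3 5 4)| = 12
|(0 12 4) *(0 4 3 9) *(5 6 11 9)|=7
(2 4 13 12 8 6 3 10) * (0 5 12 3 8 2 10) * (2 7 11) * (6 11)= [5, 1, 4, 0, 13, 12, 8, 6, 11, 9, 10, 2, 7, 3]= (0 5 12 7 6 8 11 2 4 13 3)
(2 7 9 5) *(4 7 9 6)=(2 9 5)(4 7 6)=[0, 1, 9, 3, 7, 2, 4, 6, 8, 5]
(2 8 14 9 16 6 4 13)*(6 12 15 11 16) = (2 8 14 9 6 4 13)(11 16 12 15) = [0, 1, 8, 3, 13, 5, 4, 7, 14, 6, 10, 16, 15, 2, 9, 11, 12]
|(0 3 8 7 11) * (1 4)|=10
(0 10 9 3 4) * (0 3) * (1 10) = (0 1 10 9)(3 4) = [1, 10, 2, 4, 3, 5, 6, 7, 8, 0, 9]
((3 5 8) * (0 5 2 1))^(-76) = ((0 5 8 3 2 1))^(-76) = (0 8 2)(1 5 3)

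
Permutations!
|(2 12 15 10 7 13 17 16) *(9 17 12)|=20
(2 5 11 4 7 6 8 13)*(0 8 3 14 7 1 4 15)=(0 8 13 2 5 11 15)(1 4)(3 14 7 6)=[8, 4, 5, 14, 1, 11, 3, 6, 13, 9, 10, 15, 12, 2, 7, 0]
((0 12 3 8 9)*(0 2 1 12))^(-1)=(1 2 9 8 3 12)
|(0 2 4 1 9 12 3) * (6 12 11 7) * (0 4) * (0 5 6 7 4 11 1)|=8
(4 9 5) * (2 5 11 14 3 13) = (2 5 4 9 11 14 3 13) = [0, 1, 5, 13, 9, 4, 6, 7, 8, 11, 10, 14, 12, 2, 3]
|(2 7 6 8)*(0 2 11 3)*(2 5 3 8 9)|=12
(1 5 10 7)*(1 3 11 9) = (1 5 10 7 3 11 9) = [0, 5, 2, 11, 4, 10, 6, 3, 8, 1, 7, 9]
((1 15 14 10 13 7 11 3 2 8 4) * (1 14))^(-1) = (1 15)(2 3 11 7 13 10 14 4 8)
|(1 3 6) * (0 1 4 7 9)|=7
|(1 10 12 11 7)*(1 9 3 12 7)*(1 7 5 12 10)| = 7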